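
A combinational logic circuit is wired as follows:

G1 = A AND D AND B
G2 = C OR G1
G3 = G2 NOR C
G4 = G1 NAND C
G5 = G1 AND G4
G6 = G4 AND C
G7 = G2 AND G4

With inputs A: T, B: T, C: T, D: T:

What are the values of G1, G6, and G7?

G1 = T  G6 = F  G7 = F

G1 = A AND D AND B = T AND T AND T = T
G2 = C OR G1 = T OR T = T
G4 = G1 NAND C = T NAND T = F
G6 = G4 AND C = F AND T = F
G7 = G2 AND G4 = T AND F = F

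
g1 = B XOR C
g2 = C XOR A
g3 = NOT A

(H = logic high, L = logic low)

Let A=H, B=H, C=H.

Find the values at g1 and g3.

g1 = B XOR C = H XOR H = L
g3 = NOT A = NOT H = L

g1 = L  g3 = L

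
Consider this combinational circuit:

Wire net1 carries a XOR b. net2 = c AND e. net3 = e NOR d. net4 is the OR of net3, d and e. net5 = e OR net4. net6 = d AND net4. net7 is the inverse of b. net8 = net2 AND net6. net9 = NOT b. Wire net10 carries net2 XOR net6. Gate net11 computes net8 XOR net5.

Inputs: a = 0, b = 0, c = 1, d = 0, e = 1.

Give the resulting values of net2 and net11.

net2 = c AND e = 1 AND 1 = 1
net3 = e NOR d = 1 NOR 0 = 0
net4 = net3 OR d OR e = 0 OR 0 OR 1 = 1
net5 = e OR net4 = 1 OR 1 = 1
net6 = d AND net4 = 0 AND 1 = 0
net8 = net2 AND net6 = 1 AND 0 = 0
net11 = net8 XOR net5 = 0 XOR 1 = 1

net2 = 1, net11 = 1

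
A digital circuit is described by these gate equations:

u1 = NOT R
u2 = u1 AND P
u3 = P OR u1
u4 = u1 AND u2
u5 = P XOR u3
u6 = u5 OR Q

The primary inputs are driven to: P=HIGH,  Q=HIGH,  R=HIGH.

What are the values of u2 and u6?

u1 = NOT R = NOT HIGH = LOW
u2 = u1 AND P = LOW AND HIGH = LOW
u3 = P OR u1 = HIGH OR LOW = HIGH
u5 = P XOR u3 = HIGH XOR HIGH = LOW
u6 = u5 OR Q = LOW OR HIGH = HIGH

u2 = LOW, u6 = HIGH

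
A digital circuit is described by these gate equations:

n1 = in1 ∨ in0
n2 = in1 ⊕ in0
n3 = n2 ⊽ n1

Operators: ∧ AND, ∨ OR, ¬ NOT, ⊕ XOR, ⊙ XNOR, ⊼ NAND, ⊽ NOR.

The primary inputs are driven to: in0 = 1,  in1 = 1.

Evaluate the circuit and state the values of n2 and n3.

n2 = 0, n3 = 0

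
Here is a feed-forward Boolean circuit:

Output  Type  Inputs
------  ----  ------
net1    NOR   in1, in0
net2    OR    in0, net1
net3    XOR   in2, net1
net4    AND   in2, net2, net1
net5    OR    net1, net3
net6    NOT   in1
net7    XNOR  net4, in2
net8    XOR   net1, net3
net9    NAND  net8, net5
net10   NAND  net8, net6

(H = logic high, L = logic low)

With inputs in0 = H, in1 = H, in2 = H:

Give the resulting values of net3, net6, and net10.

net3 = H, net6 = L, net10 = H

net1 = in1 NOR in0 = H NOR H = L
net3 = in2 XOR net1 = H XOR L = H
net6 = NOT in1 = NOT H = L
net8 = net1 XOR net3 = L XOR H = H
net10 = net8 NAND net6 = H NAND L = H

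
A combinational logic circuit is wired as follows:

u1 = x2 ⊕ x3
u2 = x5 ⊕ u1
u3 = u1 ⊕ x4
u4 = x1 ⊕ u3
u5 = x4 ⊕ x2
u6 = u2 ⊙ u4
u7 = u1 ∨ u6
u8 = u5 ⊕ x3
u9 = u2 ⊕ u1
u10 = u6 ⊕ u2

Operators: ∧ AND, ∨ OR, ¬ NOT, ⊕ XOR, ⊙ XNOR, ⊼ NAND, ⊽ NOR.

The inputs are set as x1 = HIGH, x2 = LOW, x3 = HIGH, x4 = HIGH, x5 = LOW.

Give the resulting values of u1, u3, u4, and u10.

u1 = x2 XOR x3 = LOW XOR HIGH = HIGH
u2 = x5 XOR u1 = LOW XOR HIGH = HIGH
u3 = u1 XOR x4 = HIGH XOR HIGH = LOW
u4 = x1 XOR u3 = HIGH XOR LOW = HIGH
u6 = u2 XNOR u4 = HIGH XNOR HIGH = HIGH
u10 = u6 XOR u2 = HIGH XOR HIGH = LOW

u1 = HIGH, u3 = LOW, u4 = HIGH, u10 = LOW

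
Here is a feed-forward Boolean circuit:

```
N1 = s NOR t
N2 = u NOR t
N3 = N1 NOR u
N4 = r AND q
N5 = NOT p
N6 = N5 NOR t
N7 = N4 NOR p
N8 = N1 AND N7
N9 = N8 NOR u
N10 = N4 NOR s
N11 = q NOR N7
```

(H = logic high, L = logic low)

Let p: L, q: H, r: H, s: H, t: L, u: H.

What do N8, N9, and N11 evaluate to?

N1 = s NOR t = H NOR L = L
N4 = r AND q = H AND H = H
N7 = N4 NOR p = H NOR L = L
N8 = N1 AND N7 = L AND L = L
N9 = N8 NOR u = L NOR H = L
N11 = q NOR N7 = H NOR L = L

N8 = L, N9 = L, N11 = L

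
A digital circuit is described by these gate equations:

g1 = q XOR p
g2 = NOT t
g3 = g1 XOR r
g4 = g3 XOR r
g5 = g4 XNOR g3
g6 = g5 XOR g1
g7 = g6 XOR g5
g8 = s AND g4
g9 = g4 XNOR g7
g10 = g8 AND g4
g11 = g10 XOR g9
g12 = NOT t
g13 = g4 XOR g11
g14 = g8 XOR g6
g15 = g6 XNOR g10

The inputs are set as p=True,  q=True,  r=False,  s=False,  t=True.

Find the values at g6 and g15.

g1 = q XOR p = True XOR True = False
g3 = g1 XOR r = False XOR False = False
g4 = g3 XOR r = False XOR False = False
g5 = g4 XNOR g3 = False XNOR False = True
g6 = g5 XOR g1 = True XOR False = True
g8 = s AND g4 = False AND False = False
g10 = g8 AND g4 = False AND False = False
g15 = g6 XNOR g10 = True XNOR False = False

g6 = True; g15 = False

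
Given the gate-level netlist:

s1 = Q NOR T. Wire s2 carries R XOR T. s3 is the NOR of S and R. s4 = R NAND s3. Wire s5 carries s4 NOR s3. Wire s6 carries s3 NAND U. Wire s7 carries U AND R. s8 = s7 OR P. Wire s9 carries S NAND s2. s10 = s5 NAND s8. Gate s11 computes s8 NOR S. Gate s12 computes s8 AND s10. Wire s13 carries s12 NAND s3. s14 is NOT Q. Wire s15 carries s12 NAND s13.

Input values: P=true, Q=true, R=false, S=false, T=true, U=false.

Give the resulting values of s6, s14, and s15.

s6 = true, s14 = false, s15 = true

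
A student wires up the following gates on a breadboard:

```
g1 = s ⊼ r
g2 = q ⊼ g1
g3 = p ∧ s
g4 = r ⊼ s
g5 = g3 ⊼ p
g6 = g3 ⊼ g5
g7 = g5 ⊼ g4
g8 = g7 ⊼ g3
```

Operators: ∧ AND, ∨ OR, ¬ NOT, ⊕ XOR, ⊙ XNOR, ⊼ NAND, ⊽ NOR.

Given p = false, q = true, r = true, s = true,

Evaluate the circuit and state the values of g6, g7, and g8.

g6 = true; g7 = true; g8 = true

g3 = p AND s = false AND true = false
g4 = r NAND s = true NAND true = false
g5 = g3 NAND p = false NAND false = true
g6 = g3 NAND g5 = false NAND true = true
g7 = g5 NAND g4 = true NAND false = true
g8 = g7 NAND g3 = true NAND false = true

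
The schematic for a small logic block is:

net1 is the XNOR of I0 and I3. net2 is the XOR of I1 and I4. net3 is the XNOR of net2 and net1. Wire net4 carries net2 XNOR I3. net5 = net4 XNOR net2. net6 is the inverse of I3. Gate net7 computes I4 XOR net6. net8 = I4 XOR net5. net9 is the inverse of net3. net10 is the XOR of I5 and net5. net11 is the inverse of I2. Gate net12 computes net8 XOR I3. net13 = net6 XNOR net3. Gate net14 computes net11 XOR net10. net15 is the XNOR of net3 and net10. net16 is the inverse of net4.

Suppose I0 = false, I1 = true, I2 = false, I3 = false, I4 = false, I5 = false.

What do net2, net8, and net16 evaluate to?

net2 = true  net8 = false  net16 = true

net2 = I1 XOR I4 = true XOR false = true
net4 = net2 XNOR I3 = true XNOR false = false
net5 = net4 XNOR net2 = false XNOR true = false
net8 = I4 XOR net5 = false XOR false = false
net16 = NOT net4 = NOT false = true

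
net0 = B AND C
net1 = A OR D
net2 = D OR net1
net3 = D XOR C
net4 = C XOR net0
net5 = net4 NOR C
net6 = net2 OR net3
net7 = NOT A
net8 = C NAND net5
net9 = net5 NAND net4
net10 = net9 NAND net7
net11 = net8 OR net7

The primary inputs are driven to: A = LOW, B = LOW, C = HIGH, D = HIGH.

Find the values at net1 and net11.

net0 = B AND C = LOW AND HIGH = LOW
net1 = A OR D = LOW OR HIGH = HIGH
net4 = C XOR net0 = HIGH XOR LOW = HIGH
net5 = net4 NOR C = HIGH NOR HIGH = LOW
net7 = NOT A = NOT LOW = HIGH
net8 = C NAND net5 = HIGH NAND LOW = HIGH
net11 = net8 OR net7 = HIGH OR HIGH = HIGH

net1 = HIGH, net11 = HIGH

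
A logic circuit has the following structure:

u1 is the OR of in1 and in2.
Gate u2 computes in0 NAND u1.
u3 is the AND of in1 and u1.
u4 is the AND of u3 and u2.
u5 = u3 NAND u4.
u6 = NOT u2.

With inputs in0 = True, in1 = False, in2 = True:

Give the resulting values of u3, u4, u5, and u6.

u3 = False, u4 = False, u5 = True, u6 = True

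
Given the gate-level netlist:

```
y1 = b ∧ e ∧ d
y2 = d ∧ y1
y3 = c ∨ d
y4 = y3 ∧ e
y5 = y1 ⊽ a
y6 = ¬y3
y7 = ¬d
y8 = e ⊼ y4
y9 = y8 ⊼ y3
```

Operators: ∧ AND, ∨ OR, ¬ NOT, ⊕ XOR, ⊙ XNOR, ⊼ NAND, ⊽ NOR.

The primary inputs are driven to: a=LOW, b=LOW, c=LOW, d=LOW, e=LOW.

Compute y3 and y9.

y3 = c OR d = LOW OR LOW = LOW
y4 = y3 AND e = LOW AND LOW = LOW
y8 = e NAND y4 = LOW NAND LOW = HIGH
y9 = y8 NAND y3 = HIGH NAND LOW = HIGH

y3 = LOW, y9 = HIGH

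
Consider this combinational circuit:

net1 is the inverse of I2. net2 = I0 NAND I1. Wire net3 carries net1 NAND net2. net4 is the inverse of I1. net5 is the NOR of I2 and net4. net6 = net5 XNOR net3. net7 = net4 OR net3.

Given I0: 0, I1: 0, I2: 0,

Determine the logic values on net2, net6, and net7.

net2 = 1, net6 = 1, net7 = 1

net1 = NOT I2 = NOT 0 = 1
net2 = I0 NAND I1 = 0 NAND 0 = 1
net3 = net1 NAND net2 = 1 NAND 1 = 0
net4 = NOT I1 = NOT 0 = 1
net5 = I2 NOR net4 = 0 NOR 1 = 0
net6 = net5 XNOR net3 = 0 XNOR 0 = 1
net7 = net4 OR net3 = 1 OR 0 = 1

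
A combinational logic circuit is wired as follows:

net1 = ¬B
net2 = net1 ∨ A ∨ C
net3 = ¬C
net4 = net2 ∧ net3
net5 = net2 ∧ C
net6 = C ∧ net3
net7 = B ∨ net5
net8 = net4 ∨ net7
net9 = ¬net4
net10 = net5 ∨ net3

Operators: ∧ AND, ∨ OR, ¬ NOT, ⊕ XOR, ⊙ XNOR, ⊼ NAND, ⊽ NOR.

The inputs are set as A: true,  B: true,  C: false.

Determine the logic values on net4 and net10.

net4 = true; net10 = true

net1 = NOT B = NOT true = false
net2 = net1 OR A OR C = false OR true OR false = true
net3 = NOT C = NOT false = true
net4 = net2 AND net3 = true AND true = true
net5 = net2 AND C = true AND false = false
net10 = net5 OR net3 = false OR true = true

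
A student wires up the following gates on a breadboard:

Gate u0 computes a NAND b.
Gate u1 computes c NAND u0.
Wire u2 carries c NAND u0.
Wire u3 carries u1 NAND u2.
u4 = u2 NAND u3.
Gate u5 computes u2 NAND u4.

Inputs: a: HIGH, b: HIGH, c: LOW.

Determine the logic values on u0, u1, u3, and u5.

u0 = LOW, u1 = HIGH, u3 = LOW, u5 = LOW

u0 = a NAND b = HIGH NAND HIGH = LOW
u1 = c NAND u0 = LOW NAND LOW = HIGH
u2 = c NAND u0 = LOW NAND LOW = HIGH
u3 = u1 NAND u2 = HIGH NAND HIGH = LOW
u4 = u2 NAND u3 = HIGH NAND LOW = HIGH
u5 = u2 NAND u4 = HIGH NAND HIGH = LOW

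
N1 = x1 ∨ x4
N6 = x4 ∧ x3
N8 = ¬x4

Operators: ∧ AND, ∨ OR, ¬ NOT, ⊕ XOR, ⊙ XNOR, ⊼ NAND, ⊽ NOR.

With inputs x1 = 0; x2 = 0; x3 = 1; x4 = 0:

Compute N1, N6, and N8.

N1 = 0; N6 = 0; N8 = 1

N1 = 0 ∨ 0 = 0
N6 = 0 ∧ 1 = 0
N8 = ¬0 = 1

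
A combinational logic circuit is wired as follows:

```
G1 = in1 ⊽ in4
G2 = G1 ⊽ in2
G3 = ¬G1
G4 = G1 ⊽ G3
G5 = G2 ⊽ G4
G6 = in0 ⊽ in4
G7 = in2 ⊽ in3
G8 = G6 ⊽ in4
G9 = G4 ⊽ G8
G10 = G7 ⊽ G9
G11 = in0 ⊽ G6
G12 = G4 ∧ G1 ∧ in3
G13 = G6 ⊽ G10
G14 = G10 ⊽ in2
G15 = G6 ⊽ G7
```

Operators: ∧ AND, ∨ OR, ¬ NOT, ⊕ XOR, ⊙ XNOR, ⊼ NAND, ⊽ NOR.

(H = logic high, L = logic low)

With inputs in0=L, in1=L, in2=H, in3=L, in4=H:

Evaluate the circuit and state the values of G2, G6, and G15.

G2 = L  G6 = L  G15 = H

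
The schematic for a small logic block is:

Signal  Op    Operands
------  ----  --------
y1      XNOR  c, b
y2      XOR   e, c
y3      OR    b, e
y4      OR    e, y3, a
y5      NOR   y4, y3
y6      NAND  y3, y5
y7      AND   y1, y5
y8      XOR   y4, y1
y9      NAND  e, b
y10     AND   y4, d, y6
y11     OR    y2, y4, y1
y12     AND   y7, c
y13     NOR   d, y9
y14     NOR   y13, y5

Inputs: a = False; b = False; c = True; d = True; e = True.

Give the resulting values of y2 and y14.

y2 = e XOR c = True XOR True = False
y3 = b OR e = False OR True = True
y4 = e OR y3 OR a = True OR True OR False = True
y5 = y4 NOR y3 = True NOR True = False
y9 = e NAND b = True NAND False = True
y13 = d NOR y9 = True NOR True = False
y14 = y13 NOR y5 = False NOR False = True

y2 = False  y14 = True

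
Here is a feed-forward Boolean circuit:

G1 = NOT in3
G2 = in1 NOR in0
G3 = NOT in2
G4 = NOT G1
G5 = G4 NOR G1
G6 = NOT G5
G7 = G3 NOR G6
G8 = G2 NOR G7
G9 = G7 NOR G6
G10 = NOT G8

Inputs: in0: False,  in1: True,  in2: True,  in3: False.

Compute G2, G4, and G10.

G2 = False, G4 = False, G10 = False

G1 = NOT in3 = NOT False = True
G2 = in1 NOR in0 = True NOR False = False
G3 = NOT in2 = NOT True = False
G4 = NOT G1 = NOT True = False
G5 = G4 NOR G1 = False NOR True = False
G6 = NOT G5 = NOT False = True
G7 = G3 NOR G6 = False NOR True = False
G8 = G2 NOR G7 = False NOR False = True
G10 = NOT G8 = NOT True = False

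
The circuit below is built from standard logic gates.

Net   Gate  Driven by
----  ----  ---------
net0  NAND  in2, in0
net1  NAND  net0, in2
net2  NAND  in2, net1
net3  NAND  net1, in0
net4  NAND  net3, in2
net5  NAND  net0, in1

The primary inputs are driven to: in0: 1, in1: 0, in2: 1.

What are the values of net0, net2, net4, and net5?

net0 = 0, net2 = 0, net4 = 1, net5 = 1

net0 = in2 NAND in0 = 1 NAND 1 = 0
net1 = net0 NAND in2 = 0 NAND 1 = 1
net2 = in2 NAND net1 = 1 NAND 1 = 0
net3 = net1 NAND in0 = 1 NAND 1 = 0
net4 = net3 NAND in2 = 0 NAND 1 = 1
net5 = net0 NAND in1 = 0 NAND 0 = 1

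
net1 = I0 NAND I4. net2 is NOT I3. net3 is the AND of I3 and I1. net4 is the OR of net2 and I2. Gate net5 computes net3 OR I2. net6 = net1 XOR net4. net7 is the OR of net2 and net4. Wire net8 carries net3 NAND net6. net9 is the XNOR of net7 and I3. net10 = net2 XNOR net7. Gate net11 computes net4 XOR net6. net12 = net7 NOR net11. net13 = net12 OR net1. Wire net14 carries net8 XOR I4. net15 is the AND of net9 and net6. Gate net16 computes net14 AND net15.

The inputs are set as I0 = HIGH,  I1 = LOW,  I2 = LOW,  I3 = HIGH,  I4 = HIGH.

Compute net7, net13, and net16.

net7 = LOW  net13 = HIGH  net16 = LOW

net1 = I0 NAND I4 = HIGH NAND HIGH = LOW
net2 = NOT I3 = NOT HIGH = LOW
net3 = I3 AND I1 = HIGH AND LOW = LOW
net4 = net2 OR I2 = LOW OR LOW = LOW
net6 = net1 XOR net4 = LOW XOR LOW = LOW
net7 = net2 OR net4 = LOW OR LOW = LOW
net8 = net3 NAND net6 = LOW NAND LOW = HIGH
net9 = net7 XNOR I3 = LOW XNOR HIGH = LOW
net11 = net4 XOR net6 = LOW XOR LOW = LOW
net12 = net7 NOR net11 = LOW NOR LOW = HIGH
net13 = net12 OR net1 = HIGH OR LOW = HIGH
net14 = net8 XOR I4 = HIGH XOR HIGH = LOW
net15 = net9 AND net6 = LOW AND LOW = LOW
net16 = net14 AND net15 = LOW AND LOW = LOW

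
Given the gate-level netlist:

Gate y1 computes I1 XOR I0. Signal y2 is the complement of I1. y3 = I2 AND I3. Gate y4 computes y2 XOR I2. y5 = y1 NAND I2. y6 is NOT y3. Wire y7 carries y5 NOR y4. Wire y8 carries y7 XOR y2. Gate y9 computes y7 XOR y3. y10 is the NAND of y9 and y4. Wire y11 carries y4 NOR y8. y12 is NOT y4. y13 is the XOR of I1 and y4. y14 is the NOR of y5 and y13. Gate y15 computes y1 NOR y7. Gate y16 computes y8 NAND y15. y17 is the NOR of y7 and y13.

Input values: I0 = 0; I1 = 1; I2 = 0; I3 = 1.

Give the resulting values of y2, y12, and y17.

y1 = I1 XOR I0 = 1 XOR 0 = 1
y2 = NOT I1 = NOT 1 = 0
y4 = y2 XOR I2 = 0 XOR 0 = 0
y5 = y1 NAND I2 = 1 NAND 0 = 1
y7 = y5 NOR y4 = 1 NOR 0 = 0
y12 = NOT y4 = NOT 0 = 1
y13 = I1 XOR y4 = 1 XOR 0 = 1
y17 = y7 NOR y13 = 0 NOR 1 = 0

y2 = 0; y12 = 1; y17 = 0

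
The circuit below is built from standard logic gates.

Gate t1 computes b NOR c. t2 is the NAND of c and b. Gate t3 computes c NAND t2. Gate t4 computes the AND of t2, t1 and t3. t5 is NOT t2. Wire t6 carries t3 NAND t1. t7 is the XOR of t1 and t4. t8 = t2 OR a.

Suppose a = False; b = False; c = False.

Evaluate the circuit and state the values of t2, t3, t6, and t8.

t1 = b NOR c = False NOR False = True
t2 = c NAND b = False NAND False = True
t3 = c NAND t2 = False NAND True = True
t6 = t3 NAND t1 = True NAND True = False
t8 = t2 OR a = True OR False = True

t2 = True  t3 = True  t6 = False  t8 = True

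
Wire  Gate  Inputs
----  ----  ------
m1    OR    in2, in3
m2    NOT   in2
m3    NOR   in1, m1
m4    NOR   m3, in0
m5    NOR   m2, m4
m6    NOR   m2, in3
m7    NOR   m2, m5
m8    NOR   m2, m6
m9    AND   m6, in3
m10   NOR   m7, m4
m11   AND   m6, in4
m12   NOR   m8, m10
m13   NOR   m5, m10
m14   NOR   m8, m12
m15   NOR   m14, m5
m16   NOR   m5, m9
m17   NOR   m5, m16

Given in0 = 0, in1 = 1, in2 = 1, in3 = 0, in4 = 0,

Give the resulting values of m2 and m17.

m1 = in2 OR in3 = 1 OR 0 = 1
m2 = NOT in2 = NOT 1 = 0
m3 = in1 NOR m1 = 1 NOR 1 = 0
m4 = m3 NOR in0 = 0 NOR 0 = 1
m5 = m2 NOR m4 = 0 NOR 1 = 0
m6 = m2 NOR in3 = 0 NOR 0 = 1
m9 = m6 AND in3 = 1 AND 0 = 0
m16 = m5 NOR m9 = 0 NOR 0 = 1
m17 = m5 NOR m16 = 0 NOR 1 = 0

m2 = 0  m17 = 0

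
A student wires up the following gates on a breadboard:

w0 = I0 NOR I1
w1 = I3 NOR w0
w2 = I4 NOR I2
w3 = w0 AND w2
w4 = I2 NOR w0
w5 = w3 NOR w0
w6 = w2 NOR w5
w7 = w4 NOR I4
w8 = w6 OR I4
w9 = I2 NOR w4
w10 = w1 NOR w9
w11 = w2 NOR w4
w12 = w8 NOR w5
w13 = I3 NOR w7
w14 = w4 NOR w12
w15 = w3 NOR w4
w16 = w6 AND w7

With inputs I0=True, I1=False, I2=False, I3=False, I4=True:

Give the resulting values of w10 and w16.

w10 = False, w16 = False

w0 = I0 NOR I1 = True NOR False = False
w1 = I3 NOR w0 = False NOR False = True
w2 = I4 NOR I2 = True NOR False = False
w3 = w0 AND w2 = False AND False = False
w4 = I2 NOR w0 = False NOR False = True
w5 = w3 NOR w0 = False NOR False = True
w6 = w2 NOR w5 = False NOR True = False
w7 = w4 NOR I4 = True NOR True = False
w9 = I2 NOR w4 = False NOR True = False
w10 = w1 NOR w9 = True NOR False = False
w16 = w6 AND w7 = False AND False = False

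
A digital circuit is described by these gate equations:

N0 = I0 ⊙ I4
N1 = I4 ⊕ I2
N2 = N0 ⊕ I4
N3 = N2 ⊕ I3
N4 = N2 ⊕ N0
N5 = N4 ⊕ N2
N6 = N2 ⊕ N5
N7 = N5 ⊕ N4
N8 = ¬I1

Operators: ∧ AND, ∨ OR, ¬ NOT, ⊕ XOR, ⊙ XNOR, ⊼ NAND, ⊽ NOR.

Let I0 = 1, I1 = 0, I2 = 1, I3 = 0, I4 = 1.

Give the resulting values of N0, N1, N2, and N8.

N0 = I0 XNOR I4 = 1 XNOR 1 = 1
N1 = I4 XOR I2 = 1 XOR 1 = 0
N2 = N0 XOR I4 = 1 XOR 1 = 0
N8 = NOT I1 = NOT 0 = 1

N0 = 1, N1 = 0, N2 = 0, N8 = 1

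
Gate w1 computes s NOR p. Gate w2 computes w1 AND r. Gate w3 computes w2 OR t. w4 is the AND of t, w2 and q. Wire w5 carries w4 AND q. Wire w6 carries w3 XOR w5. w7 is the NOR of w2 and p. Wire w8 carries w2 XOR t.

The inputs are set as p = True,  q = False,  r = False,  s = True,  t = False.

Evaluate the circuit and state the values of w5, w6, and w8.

w5 = False; w6 = False; w8 = False

w1 = s NOR p = True NOR True = False
w2 = w1 AND r = False AND False = False
w3 = w2 OR t = False OR False = False
w4 = t AND w2 AND q = False AND False AND False = False
w5 = w4 AND q = False AND False = False
w6 = w3 XOR w5 = False XOR False = False
w8 = w2 XOR t = False XOR False = False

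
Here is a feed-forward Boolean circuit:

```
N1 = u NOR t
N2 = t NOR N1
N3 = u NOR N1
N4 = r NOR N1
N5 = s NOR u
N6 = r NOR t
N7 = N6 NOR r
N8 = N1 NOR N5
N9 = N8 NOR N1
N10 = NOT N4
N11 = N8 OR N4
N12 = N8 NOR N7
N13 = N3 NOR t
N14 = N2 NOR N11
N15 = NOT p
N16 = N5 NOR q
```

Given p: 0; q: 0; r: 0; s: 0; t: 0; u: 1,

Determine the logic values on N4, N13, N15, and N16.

N1 = u NOR t = 1 NOR 0 = 0
N3 = u NOR N1 = 1 NOR 0 = 0
N4 = r NOR N1 = 0 NOR 0 = 1
N5 = s NOR u = 0 NOR 1 = 0
N13 = N3 NOR t = 0 NOR 0 = 1
N15 = NOT p = NOT 0 = 1
N16 = N5 NOR q = 0 NOR 0 = 1

N4 = 1, N13 = 1, N15 = 1, N16 = 1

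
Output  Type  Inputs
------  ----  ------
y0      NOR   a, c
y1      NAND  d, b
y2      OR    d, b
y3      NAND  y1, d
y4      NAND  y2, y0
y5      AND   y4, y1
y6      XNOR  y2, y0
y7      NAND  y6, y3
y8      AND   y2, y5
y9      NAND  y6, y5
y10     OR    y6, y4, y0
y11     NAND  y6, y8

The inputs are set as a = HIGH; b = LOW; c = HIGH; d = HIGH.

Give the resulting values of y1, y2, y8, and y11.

y0 = a NOR c = HIGH NOR HIGH = LOW
y1 = d NAND b = HIGH NAND LOW = HIGH
y2 = d OR b = HIGH OR LOW = HIGH
y4 = y2 NAND y0 = HIGH NAND LOW = HIGH
y5 = y4 AND y1 = HIGH AND HIGH = HIGH
y6 = y2 XNOR y0 = HIGH XNOR LOW = LOW
y8 = y2 AND y5 = HIGH AND HIGH = HIGH
y11 = y6 NAND y8 = LOW NAND HIGH = HIGH

y1 = HIGH  y2 = HIGH  y8 = HIGH  y11 = HIGH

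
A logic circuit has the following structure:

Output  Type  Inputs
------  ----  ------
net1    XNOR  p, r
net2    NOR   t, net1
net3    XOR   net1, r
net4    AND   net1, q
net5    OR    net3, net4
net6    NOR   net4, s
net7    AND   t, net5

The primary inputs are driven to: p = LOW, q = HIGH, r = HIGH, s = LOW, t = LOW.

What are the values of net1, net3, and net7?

net1 = LOW  net3 = HIGH  net7 = LOW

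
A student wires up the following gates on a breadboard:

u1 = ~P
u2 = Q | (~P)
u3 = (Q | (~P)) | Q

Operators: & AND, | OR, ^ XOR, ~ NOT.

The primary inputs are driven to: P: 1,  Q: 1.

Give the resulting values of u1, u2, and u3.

u1 = ~1 = 0
u2 = 1 | (~1) = 1
u3 = (1 | (~1)) | 1 = 1

u1 = 0, u2 = 1, u3 = 1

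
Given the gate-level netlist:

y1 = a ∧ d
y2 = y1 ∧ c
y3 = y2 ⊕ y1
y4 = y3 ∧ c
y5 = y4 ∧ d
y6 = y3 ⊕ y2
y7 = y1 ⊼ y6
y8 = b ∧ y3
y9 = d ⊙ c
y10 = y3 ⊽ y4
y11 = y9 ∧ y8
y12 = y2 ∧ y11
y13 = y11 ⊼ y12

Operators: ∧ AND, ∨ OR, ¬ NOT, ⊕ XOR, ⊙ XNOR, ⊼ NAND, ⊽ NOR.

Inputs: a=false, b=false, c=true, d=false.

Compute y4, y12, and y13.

y4 = false, y12 = false, y13 = true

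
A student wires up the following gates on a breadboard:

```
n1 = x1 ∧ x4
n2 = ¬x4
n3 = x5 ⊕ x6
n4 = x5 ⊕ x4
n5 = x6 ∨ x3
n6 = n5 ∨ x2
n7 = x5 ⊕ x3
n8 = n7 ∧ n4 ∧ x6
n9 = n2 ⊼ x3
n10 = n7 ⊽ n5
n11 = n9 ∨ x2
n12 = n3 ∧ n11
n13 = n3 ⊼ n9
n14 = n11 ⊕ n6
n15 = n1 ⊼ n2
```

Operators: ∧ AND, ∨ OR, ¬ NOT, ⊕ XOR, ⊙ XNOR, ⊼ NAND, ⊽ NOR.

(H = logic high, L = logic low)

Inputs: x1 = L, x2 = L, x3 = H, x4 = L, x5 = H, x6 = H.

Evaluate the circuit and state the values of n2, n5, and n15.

n2 = H  n5 = H  n15 = H

n1 = x1 AND x4 = L AND L = L
n2 = NOT x4 = NOT L = H
n5 = x6 OR x3 = H OR H = H
n15 = n1 NAND n2 = L NAND H = H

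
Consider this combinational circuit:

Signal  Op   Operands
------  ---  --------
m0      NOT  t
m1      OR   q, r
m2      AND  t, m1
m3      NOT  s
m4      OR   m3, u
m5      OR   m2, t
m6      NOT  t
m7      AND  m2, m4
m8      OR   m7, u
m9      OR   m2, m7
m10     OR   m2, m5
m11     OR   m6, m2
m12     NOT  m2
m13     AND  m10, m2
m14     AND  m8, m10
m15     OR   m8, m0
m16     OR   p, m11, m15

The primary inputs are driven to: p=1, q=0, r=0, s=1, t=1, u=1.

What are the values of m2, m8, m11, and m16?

m2 = 0  m8 = 1  m11 = 0  m16 = 1

m0 = NOT t = NOT 1 = 0
m1 = q OR r = 0 OR 0 = 0
m2 = t AND m1 = 1 AND 0 = 0
m3 = NOT s = NOT 1 = 0
m4 = m3 OR u = 0 OR 1 = 1
m6 = NOT t = NOT 1 = 0
m7 = m2 AND m4 = 0 AND 1 = 0
m8 = m7 OR u = 0 OR 1 = 1
m11 = m6 OR m2 = 0 OR 0 = 0
m15 = m8 OR m0 = 1 OR 0 = 1
m16 = p OR m11 OR m15 = 1 OR 0 OR 1 = 1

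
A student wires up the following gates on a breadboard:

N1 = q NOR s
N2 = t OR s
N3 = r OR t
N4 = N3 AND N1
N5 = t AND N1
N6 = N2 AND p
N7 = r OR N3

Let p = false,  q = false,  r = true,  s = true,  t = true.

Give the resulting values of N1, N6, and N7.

N1 = false  N6 = false  N7 = true

N1 = q NOR s = false NOR true = false
N2 = t OR s = true OR true = true
N3 = r OR t = true OR true = true
N6 = N2 AND p = true AND false = false
N7 = r OR N3 = true OR true = true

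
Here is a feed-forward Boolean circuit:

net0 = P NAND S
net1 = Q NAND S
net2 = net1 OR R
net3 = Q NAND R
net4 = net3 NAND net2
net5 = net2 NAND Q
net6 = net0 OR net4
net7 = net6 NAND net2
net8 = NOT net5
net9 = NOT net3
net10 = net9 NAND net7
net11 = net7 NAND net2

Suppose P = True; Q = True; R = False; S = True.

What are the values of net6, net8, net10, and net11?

net6 = True, net8 = False, net10 = True, net11 = True

net0 = P NAND S = True NAND True = False
net1 = Q NAND S = True NAND True = False
net2 = net1 OR R = False OR False = False
net3 = Q NAND R = True NAND False = True
net4 = net3 NAND net2 = True NAND False = True
net5 = net2 NAND Q = False NAND True = True
net6 = net0 OR net4 = False OR True = True
net7 = net6 NAND net2 = True NAND False = True
net8 = NOT net5 = NOT True = False
net9 = NOT net3 = NOT True = False
net10 = net9 NAND net7 = False NAND True = True
net11 = net7 NAND net2 = True NAND False = True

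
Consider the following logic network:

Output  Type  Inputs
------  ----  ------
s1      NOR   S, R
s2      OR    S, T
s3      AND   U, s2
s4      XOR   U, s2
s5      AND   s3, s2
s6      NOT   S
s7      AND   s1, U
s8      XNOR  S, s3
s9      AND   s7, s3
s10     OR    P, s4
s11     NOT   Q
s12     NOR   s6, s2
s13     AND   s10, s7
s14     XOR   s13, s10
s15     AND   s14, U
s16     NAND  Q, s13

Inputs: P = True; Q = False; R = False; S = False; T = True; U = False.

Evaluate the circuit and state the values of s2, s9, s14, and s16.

s1 = S NOR R = False NOR False = True
s2 = S OR T = False OR True = True
s3 = U AND s2 = False AND True = False
s4 = U XOR s2 = False XOR True = True
s7 = s1 AND U = True AND False = False
s9 = s7 AND s3 = False AND False = False
s10 = P OR s4 = True OR True = True
s13 = s10 AND s7 = True AND False = False
s14 = s13 XOR s10 = False XOR True = True
s16 = Q NAND s13 = False NAND False = True

s2 = True  s9 = False  s14 = True  s16 = True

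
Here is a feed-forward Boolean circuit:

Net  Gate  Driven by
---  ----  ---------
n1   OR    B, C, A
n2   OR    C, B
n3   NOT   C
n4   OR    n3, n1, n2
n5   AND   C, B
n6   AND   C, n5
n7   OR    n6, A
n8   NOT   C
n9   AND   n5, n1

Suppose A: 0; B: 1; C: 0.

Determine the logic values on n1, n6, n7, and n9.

n1 = B OR C OR A = 1 OR 0 OR 0 = 1
n5 = C AND B = 0 AND 1 = 0
n6 = C AND n5 = 0 AND 0 = 0
n7 = n6 OR A = 0 OR 0 = 0
n9 = n5 AND n1 = 0 AND 1 = 0

n1 = 1  n6 = 0  n7 = 0  n9 = 0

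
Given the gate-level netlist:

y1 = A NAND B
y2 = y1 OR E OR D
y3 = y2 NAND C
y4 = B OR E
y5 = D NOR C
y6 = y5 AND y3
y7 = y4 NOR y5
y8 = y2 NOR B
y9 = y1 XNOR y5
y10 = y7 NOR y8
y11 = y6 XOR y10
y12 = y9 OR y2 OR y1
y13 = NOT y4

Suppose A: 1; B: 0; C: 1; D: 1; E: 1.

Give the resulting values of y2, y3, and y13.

y2 = 1, y3 = 0, y13 = 0

y1 = A NAND B = 1 NAND 0 = 1
y2 = y1 OR E OR D = 1 OR 1 OR 1 = 1
y3 = y2 NAND C = 1 NAND 1 = 0
y4 = B OR E = 0 OR 1 = 1
y13 = NOT y4 = NOT 1 = 0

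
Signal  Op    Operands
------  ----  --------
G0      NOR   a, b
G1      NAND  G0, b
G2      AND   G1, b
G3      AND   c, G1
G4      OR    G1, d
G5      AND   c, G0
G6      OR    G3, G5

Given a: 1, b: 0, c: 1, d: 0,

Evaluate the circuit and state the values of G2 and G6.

G0 = a NOR b = 1 NOR 0 = 0
G1 = G0 NAND b = 0 NAND 0 = 1
G2 = G1 AND b = 1 AND 0 = 0
G3 = c AND G1 = 1 AND 1 = 1
G5 = c AND G0 = 1 AND 0 = 0
G6 = G3 OR G5 = 1 OR 0 = 1

G2 = 0  G6 = 1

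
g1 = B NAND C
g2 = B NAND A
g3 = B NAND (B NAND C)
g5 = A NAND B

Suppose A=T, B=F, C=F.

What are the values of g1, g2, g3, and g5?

g1 = F NAND F = T
g2 = F NAND T = T
g3 = F NAND (F NAND F) = T
g5 = T NAND F = T

g1 = T, g2 = T, g3 = T, g5 = T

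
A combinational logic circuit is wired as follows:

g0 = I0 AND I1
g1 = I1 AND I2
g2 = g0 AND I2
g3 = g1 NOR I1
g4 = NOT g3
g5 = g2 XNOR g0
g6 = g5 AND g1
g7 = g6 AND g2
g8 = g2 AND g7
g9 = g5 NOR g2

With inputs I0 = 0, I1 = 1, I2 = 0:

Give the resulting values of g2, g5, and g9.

g2 = 0, g5 = 1, g9 = 0

g0 = I0 AND I1 = 0 AND 1 = 0
g2 = g0 AND I2 = 0 AND 0 = 0
g5 = g2 XNOR g0 = 0 XNOR 0 = 1
g9 = g5 NOR g2 = 1 NOR 0 = 0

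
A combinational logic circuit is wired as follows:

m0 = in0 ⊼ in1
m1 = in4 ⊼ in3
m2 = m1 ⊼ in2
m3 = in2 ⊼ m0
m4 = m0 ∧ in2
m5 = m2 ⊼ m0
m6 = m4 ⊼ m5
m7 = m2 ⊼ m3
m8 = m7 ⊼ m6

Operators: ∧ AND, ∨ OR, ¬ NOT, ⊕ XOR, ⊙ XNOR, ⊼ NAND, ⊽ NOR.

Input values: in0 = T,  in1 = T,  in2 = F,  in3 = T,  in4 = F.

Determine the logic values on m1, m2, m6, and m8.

m1 = T; m2 = T; m6 = T; m8 = T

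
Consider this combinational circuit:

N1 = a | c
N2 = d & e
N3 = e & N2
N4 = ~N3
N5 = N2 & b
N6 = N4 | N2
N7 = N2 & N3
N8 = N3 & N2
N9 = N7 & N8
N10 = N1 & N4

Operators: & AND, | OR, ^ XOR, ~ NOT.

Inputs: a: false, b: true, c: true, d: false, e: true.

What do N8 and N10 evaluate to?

N8 = false; N10 = true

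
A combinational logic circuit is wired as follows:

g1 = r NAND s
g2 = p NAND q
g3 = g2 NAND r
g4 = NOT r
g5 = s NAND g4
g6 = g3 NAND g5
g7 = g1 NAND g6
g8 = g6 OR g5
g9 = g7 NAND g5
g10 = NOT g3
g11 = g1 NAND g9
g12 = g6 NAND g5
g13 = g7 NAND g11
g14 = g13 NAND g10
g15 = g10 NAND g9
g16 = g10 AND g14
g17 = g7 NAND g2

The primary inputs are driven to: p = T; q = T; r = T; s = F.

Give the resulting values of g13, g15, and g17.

g1 = r NAND s = T NAND F = T
g2 = p NAND q = T NAND T = F
g3 = g2 NAND r = F NAND T = T
g4 = NOT r = NOT T = F
g5 = s NAND g4 = F NAND F = T
g6 = g3 NAND g5 = T NAND T = F
g7 = g1 NAND g6 = T NAND F = T
g9 = g7 NAND g5 = T NAND T = F
g10 = NOT g3 = NOT T = F
g11 = g1 NAND g9 = T NAND F = T
g13 = g7 NAND g11 = T NAND T = F
g15 = g10 NAND g9 = F NAND F = T
g17 = g7 NAND g2 = T NAND F = T

g13 = F, g15 = T, g17 = T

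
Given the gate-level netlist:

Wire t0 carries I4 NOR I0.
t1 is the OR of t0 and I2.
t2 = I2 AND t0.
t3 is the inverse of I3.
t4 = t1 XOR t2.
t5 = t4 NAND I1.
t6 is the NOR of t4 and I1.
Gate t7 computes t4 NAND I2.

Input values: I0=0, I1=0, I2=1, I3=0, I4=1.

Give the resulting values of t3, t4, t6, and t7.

t0 = I4 NOR I0 = 1 NOR 0 = 0
t1 = t0 OR I2 = 0 OR 1 = 1
t2 = I2 AND t0 = 1 AND 0 = 0
t3 = NOT I3 = NOT 0 = 1
t4 = t1 XOR t2 = 1 XOR 0 = 1
t6 = t4 NOR I1 = 1 NOR 0 = 0
t7 = t4 NAND I2 = 1 NAND 1 = 0

t3 = 1, t4 = 1, t6 = 0, t7 = 0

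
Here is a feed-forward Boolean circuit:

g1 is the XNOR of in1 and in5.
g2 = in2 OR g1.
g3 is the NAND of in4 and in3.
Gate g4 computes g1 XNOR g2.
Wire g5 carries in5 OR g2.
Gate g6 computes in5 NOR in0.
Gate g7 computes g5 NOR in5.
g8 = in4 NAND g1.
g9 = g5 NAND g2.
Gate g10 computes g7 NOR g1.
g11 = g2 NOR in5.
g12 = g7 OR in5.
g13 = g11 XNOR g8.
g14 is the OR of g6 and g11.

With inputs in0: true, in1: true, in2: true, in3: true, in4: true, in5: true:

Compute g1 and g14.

g1 = true, g14 = false

g1 = in1 XNOR in5 = true XNOR true = true
g2 = in2 OR g1 = true OR true = true
g6 = in5 NOR in0 = true NOR true = false
g11 = g2 NOR in5 = true NOR true = false
g14 = g6 OR g11 = false OR false = false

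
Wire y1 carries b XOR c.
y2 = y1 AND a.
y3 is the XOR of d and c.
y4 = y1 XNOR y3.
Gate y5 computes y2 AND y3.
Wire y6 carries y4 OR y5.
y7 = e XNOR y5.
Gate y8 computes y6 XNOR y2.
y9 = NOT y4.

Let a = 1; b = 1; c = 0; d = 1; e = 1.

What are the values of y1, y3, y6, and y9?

y1 = 1; y3 = 1; y6 = 1; y9 = 0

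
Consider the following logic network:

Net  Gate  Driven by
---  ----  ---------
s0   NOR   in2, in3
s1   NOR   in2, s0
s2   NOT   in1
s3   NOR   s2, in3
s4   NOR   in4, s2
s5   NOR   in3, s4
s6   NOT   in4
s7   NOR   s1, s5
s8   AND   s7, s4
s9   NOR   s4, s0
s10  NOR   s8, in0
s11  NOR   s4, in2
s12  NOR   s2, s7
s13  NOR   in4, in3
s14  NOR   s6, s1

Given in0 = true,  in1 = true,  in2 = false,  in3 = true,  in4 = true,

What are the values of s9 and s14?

s9 = true, s14 = false

s0 = in2 NOR in3 = false NOR true = false
s1 = in2 NOR s0 = false NOR false = true
s2 = NOT in1 = NOT true = false
s4 = in4 NOR s2 = true NOR false = false
s6 = NOT in4 = NOT true = false
s9 = s4 NOR s0 = false NOR false = true
s14 = s6 NOR s1 = false NOR true = false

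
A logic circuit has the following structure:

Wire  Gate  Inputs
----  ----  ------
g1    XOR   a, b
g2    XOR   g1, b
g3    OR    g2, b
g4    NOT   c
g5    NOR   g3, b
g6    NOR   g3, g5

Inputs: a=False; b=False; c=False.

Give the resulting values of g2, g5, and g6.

g1 = a XOR b = False XOR False = False
g2 = g1 XOR b = False XOR False = False
g3 = g2 OR b = False OR False = False
g5 = g3 NOR b = False NOR False = True
g6 = g3 NOR g5 = False NOR True = False

g2 = False; g5 = True; g6 = False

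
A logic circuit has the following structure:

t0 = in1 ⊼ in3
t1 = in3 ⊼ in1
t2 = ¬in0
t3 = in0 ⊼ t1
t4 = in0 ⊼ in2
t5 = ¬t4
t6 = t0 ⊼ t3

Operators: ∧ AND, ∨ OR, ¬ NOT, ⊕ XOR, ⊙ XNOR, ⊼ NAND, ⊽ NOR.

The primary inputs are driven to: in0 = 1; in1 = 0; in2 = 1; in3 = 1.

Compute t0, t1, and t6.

t0 = in1 NAND in3 = 0 NAND 1 = 1
t1 = in3 NAND in1 = 1 NAND 0 = 1
t3 = in0 NAND t1 = 1 NAND 1 = 0
t6 = t0 NAND t3 = 1 NAND 0 = 1

t0 = 1, t1 = 1, t6 = 1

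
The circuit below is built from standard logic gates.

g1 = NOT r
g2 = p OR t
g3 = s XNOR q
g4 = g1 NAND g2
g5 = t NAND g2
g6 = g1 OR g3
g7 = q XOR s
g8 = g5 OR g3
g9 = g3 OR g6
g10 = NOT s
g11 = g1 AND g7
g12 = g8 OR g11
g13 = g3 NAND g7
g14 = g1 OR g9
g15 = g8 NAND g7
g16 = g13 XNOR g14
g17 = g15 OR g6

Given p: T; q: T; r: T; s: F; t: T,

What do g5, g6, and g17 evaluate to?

g5 = F, g6 = F, g17 = T

g1 = NOT r = NOT T = F
g2 = p OR t = T OR T = T
g3 = s XNOR q = F XNOR T = F
g5 = t NAND g2 = T NAND T = F
g6 = g1 OR g3 = F OR F = F
g7 = q XOR s = T XOR F = T
g8 = g5 OR g3 = F OR F = F
g15 = g8 NAND g7 = F NAND T = T
g17 = g15 OR g6 = T OR F = T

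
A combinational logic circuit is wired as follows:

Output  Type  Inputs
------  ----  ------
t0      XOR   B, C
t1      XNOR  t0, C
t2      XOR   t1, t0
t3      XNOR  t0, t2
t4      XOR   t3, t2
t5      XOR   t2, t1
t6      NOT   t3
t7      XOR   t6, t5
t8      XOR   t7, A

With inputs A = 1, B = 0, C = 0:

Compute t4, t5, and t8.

t4 = 1  t5 = 0  t8 = 0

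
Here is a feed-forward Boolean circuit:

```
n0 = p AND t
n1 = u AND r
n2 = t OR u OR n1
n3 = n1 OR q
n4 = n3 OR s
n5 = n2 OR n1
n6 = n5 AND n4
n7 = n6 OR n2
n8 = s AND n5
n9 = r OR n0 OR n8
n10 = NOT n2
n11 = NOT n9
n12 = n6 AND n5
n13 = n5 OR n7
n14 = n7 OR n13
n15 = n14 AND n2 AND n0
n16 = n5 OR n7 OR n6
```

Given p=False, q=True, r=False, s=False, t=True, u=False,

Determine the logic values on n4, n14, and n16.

n1 = u AND r = False AND False = False
n2 = t OR u OR n1 = True OR False OR False = True
n3 = n1 OR q = False OR True = True
n4 = n3 OR s = True OR False = True
n5 = n2 OR n1 = True OR False = True
n6 = n5 AND n4 = True AND True = True
n7 = n6 OR n2 = True OR True = True
n13 = n5 OR n7 = True OR True = True
n14 = n7 OR n13 = True OR True = True
n16 = n5 OR n7 OR n6 = True OR True OR True = True

n4 = True, n14 = True, n16 = True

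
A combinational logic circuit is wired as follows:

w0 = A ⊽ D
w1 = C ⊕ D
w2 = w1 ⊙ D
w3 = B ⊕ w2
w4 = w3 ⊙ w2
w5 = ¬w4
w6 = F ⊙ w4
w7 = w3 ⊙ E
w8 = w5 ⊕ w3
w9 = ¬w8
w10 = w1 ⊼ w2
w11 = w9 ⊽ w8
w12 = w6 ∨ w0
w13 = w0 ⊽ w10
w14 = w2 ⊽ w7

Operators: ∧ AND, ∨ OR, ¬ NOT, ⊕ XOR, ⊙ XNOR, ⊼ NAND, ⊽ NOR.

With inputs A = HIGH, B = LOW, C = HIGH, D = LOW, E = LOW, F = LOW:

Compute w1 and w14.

w1 = HIGH; w14 = LOW

w1 = C XOR D = HIGH XOR LOW = HIGH
w2 = w1 XNOR D = HIGH XNOR LOW = LOW
w3 = B XOR w2 = LOW XOR LOW = LOW
w7 = w3 XNOR E = LOW XNOR LOW = HIGH
w14 = w2 NOR w7 = LOW NOR HIGH = LOW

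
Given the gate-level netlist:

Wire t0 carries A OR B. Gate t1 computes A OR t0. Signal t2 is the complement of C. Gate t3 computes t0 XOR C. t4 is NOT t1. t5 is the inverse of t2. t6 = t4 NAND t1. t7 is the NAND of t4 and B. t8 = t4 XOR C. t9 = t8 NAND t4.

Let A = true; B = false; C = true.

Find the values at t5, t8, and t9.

t0 = A OR B = true OR false = true
t1 = A OR t0 = true OR true = true
t2 = NOT C = NOT true = false
t4 = NOT t1 = NOT true = false
t5 = NOT t2 = NOT false = true
t8 = t4 XOR C = false XOR true = true
t9 = t8 NAND t4 = true NAND false = true

t5 = true  t8 = true  t9 = true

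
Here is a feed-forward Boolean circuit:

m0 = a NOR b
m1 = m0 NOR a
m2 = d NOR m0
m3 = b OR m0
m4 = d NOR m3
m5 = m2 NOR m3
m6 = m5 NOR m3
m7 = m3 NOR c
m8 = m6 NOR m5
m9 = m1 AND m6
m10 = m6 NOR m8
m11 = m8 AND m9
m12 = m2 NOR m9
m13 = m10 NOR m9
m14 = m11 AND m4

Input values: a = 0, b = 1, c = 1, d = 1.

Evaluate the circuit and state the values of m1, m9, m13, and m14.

m1 = 1  m9 = 0  m13 = 1  m14 = 0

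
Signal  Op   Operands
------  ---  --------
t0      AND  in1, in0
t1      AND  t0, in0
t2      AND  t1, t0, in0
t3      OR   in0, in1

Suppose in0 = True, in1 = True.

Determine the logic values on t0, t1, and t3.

t0 = True  t1 = True  t3 = True

t0 = in1 AND in0 = True AND True = True
t1 = t0 AND in0 = True AND True = True
t3 = in0 OR in1 = True OR True = True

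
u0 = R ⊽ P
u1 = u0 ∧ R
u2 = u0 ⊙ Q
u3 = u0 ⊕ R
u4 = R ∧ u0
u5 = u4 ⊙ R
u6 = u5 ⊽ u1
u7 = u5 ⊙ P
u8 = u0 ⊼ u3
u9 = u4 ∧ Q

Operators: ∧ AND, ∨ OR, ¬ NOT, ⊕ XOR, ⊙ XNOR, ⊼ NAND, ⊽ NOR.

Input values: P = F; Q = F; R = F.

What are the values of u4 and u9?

u0 = R NOR P = F NOR F = T
u4 = R AND u0 = F AND T = F
u9 = u4 AND Q = F AND F = F

u4 = F  u9 = F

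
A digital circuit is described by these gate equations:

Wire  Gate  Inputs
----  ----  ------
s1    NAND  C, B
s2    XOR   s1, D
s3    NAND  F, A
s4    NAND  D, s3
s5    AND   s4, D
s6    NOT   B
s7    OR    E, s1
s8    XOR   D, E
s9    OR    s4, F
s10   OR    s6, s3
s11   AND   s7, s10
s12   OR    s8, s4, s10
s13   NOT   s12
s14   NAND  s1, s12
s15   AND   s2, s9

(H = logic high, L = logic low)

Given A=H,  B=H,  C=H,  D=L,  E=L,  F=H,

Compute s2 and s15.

s1 = C NAND B = H NAND H = L
s2 = s1 XOR D = L XOR L = L
s3 = F NAND A = H NAND H = L
s4 = D NAND s3 = L NAND L = H
s9 = s4 OR F = H OR H = H
s15 = s2 AND s9 = L AND H = L

s2 = L  s15 = L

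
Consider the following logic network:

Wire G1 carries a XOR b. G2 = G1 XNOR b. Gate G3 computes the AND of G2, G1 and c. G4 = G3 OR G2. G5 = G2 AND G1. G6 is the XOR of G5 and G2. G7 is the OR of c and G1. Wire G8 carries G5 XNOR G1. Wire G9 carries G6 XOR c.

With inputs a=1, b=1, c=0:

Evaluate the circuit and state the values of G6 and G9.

G1 = a XOR b = 1 XOR 1 = 0
G2 = G1 XNOR b = 0 XNOR 1 = 0
G5 = G2 AND G1 = 0 AND 0 = 0
G6 = G5 XOR G2 = 0 XOR 0 = 0
G9 = G6 XOR c = 0 XOR 0 = 0

G6 = 0  G9 = 0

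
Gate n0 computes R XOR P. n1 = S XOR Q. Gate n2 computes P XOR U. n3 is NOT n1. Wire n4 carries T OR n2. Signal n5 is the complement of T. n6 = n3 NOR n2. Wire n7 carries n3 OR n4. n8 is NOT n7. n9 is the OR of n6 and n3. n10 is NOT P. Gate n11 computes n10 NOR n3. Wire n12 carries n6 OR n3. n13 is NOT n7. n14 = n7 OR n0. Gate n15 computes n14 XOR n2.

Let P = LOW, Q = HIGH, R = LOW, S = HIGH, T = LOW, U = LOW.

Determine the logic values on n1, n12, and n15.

n1 = LOW  n12 = HIGH  n15 = HIGH

n0 = R XOR P = LOW XOR LOW = LOW
n1 = S XOR Q = HIGH XOR HIGH = LOW
n2 = P XOR U = LOW XOR LOW = LOW
n3 = NOT n1 = NOT LOW = HIGH
n4 = T OR n2 = LOW OR LOW = LOW
n6 = n3 NOR n2 = HIGH NOR LOW = LOW
n7 = n3 OR n4 = HIGH OR LOW = HIGH
n12 = n6 OR n3 = LOW OR HIGH = HIGH
n14 = n7 OR n0 = HIGH OR LOW = HIGH
n15 = n14 XOR n2 = HIGH XOR LOW = HIGH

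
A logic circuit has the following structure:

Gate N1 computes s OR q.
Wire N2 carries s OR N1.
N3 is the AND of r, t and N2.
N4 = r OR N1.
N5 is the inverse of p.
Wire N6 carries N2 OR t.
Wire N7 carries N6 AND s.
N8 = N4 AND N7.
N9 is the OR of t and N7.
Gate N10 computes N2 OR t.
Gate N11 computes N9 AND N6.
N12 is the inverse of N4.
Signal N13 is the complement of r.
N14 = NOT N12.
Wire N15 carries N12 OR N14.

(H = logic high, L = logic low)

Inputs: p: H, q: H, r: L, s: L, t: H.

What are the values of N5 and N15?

N5 = L, N15 = H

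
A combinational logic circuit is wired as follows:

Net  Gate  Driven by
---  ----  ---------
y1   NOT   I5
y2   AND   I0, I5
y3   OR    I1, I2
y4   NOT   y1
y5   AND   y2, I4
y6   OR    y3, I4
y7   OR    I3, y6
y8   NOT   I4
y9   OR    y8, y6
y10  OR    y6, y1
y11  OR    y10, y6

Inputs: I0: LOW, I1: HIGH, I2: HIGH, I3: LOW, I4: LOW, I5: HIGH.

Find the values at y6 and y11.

y1 = NOT I5 = NOT HIGH = LOW
y3 = I1 OR I2 = HIGH OR HIGH = HIGH
y6 = y3 OR I4 = HIGH OR LOW = HIGH
y10 = y6 OR y1 = HIGH OR LOW = HIGH
y11 = y10 OR y6 = HIGH OR HIGH = HIGH

y6 = HIGH, y11 = HIGH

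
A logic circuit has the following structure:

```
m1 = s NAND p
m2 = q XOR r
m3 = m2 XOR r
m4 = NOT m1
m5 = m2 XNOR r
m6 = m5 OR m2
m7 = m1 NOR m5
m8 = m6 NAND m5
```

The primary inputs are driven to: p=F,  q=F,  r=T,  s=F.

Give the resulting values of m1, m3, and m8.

m1 = T  m3 = F  m8 = F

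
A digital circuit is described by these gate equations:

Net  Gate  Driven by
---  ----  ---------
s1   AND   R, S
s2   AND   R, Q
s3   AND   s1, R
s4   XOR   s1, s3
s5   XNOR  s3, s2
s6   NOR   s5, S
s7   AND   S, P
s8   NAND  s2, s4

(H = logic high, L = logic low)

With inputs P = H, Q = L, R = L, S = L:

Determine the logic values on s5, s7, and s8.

s1 = R AND S = L AND L = L
s2 = R AND Q = L AND L = L
s3 = s1 AND R = L AND L = L
s4 = s1 XOR s3 = L XOR L = L
s5 = s3 XNOR s2 = L XNOR L = H
s7 = S AND P = L AND H = L
s8 = s2 NAND s4 = L NAND L = H

s5 = H  s7 = L  s8 = H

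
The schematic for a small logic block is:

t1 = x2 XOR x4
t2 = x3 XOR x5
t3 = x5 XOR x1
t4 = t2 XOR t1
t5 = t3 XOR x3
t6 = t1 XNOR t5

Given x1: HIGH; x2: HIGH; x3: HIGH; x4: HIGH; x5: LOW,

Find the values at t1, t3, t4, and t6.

t1 = x2 XOR x4 = HIGH XOR HIGH = LOW
t2 = x3 XOR x5 = HIGH XOR LOW = HIGH
t3 = x5 XOR x1 = LOW XOR HIGH = HIGH
t4 = t2 XOR t1 = HIGH XOR LOW = HIGH
t5 = t3 XOR x3 = HIGH XOR HIGH = LOW
t6 = t1 XNOR t5 = LOW XNOR LOW = HIGH

t1 = LOW  t3 = HIGH  t4 = HIGH  t6 = HIGH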